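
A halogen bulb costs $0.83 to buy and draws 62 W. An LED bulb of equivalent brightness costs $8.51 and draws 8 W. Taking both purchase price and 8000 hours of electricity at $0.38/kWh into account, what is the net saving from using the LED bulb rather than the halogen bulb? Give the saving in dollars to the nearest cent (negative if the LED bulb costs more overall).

halogen bulb: $0.83 + (62/1000) kW × 8000 h × $0.38 = $0.83 + $188.48 = $189.31
LED bulb: $8.51 + (8/1000) kW × 8000 h × $0.38 = $8.51 + $24.32 = $32.83
Saving = $189.31 − $32.83 = $156.48

$156.48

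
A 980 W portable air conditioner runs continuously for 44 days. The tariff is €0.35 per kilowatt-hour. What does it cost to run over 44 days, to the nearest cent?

Runtime = 24 h × 44 = 1056 h
Energy = 0.98 kW × 1056 h = 1034.88 kWh
Cost = 1034.88 kWh × €0.35/kWh = €362.21

€362.21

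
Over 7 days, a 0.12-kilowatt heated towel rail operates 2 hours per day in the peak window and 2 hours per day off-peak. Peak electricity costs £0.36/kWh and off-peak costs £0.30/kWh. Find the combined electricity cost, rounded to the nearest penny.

£1.11

Peak energy = 0.12 kW × 2 h × 7 = 1.68 kWh
Off-peak energy = 0.12 kW × 2 h × 7 = 1.68 kWh
Cost = 1.68 × £0.36 + 1.68 × £0.30 = £0.6048 + £0.504 = £1.11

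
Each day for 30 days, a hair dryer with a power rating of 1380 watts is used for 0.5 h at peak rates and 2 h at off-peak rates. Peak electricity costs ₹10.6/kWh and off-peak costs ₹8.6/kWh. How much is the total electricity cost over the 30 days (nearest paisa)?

Peak energy = 1.38 kW × 0.5 h × 30 = 20.7 kWh
Off-peak energy = 1.38 kW × 2 h × 30 = 82.8 kWh
Cost = 20.7 × ₹10.6 + 82.8 × ₹8.6 = ₹219.42 + ₹712.08 = ₹931.50

₹931.50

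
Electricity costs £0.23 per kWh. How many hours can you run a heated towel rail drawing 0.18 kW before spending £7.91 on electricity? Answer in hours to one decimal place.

191.1 h

Energy available = £7.91 ÷ £0.23/kWh = 34.3913 kWh
Hours = 34.3913 kWh ÷ 0.18 kW = 191.1 h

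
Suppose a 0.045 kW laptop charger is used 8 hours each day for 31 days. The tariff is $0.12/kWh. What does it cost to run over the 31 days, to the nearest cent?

Runtime = 8 h/day × 31 days = 248 h
Energy = 0.045 kW × 248 h = 11.16 kWh
Cost = 11.16 kWh × $0.12/kWh = $1.34

$1.34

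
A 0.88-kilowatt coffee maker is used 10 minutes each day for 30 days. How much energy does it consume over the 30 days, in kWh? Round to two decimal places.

Runtime = 10 min × 30 = 300 min = 5 h
Energy = 0.88 kW × 5 h = 4.4 kWh

4.40 kWh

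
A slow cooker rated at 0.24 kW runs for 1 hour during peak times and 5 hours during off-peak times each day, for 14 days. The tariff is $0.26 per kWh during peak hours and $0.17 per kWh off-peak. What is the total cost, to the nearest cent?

$3.73

Peak energy = 0.24 kW × 1 h × 14 = 3.36 kWh
Off-peak energy = 0.24 kW × 5 h × 14 = 16.8 kWh
Cost = 3.36 × $0.26 + 16.8 × $0.17 = $0.8736 + $2.856 = $3.73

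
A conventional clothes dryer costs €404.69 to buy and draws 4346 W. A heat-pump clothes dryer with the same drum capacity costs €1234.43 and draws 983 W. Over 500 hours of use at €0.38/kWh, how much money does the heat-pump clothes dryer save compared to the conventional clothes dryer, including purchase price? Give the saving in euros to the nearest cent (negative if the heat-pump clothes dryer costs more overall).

conventional clothes dryer: €404.69 + (4346/1000) kW × 500 h × €0.38 = €404.69 + €825.74 = €1230.43
heat-pump clothes dryer: €1234.43 + (983/1000) kW × 500 h × €0.38 = €1234.43 + €186.77 = €1421.2
Saving = €1230.43 − €1421.2 = −€190.77

-€190.77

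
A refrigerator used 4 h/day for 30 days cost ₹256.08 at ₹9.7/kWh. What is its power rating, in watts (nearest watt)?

Energy = ₹256.08 ÷ ₹9.7/kWh = 26.4 kWh
Runtime = 4 h/day × 30 days = 120 h
Power = 26.4 kWh ÷ 120 h = 0.22 kW = 220 W

220 W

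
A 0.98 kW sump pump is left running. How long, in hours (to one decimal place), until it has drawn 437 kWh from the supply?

445.9 h

Hours = 437 kWh ÷ 0.98 kW = 445.9 h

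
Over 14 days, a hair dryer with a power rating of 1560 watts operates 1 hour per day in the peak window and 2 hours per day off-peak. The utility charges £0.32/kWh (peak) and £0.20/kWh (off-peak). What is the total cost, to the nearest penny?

£15.72

Peak energy = 1.56 kW × 1 h × 14 = 21.84 kWh
Off-peak energy = 1.56 kW × 2 h × 14 = 43.68 kWh
Cost = 21.84 × £0.32 + 43.68 × £0.20 = £6.9888 + £8.736 = £15.72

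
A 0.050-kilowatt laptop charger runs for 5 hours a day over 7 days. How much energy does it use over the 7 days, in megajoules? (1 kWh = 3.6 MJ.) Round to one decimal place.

6.3 MJ

Runtime = 5 h/day × 7 days = 35 h
Energy = 0.05 kW × 35 h = 1.75 kWh
= 1.75 × 3.6 MJ = 6.3 MJ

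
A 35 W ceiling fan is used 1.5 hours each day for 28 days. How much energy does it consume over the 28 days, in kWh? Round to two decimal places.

1.47 kWh

Runtime = 1.5 h/day × 28 days = 42 h
Energy = 0.035 kW × 42 h = 1.47 kWh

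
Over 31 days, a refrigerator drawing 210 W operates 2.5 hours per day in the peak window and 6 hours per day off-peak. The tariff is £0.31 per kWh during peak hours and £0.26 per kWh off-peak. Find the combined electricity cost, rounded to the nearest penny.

Peak energy = 0.21 kW × 2.5 h × 31 = 16.275 kWh
Off-peak energy = 0.21 kW × 6 h × 31 = 39.06 kWh
Cost = 16.275 × £0.31 + 39.06 × £0.26 = £5.04525 + £10.1556 = £15.20

£15.20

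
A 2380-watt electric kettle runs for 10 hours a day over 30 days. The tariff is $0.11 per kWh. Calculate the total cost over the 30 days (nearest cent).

$78.54

Runtime = 10 h/day × 30 days = 300 h
Energy = 2.38 kW × 300 h = 714 kWh
Cost = 714 kWh × $0.11/kWh = $78.54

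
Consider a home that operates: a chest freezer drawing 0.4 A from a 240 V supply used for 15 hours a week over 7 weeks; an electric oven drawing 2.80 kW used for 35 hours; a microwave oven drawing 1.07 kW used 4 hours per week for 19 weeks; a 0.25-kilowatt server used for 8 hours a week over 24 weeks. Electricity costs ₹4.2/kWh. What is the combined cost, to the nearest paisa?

chest freezer: Power = 0.4 A × 240 V = 96 W = 0.096 kW
chest freezer: Runtime = 15 h/week × 7 weeks = 105 h
chest freezer: 0.096 kW × 105 h = 10.08 kWh
electric oven: 2.8 kW × 35 h = 98 kWh
microwave oven: Runtime = 4 h/week × 19 weeks = 76 h
microwave oven: 1.07 kW × 76 h = 81.32 kWh
server: Runtime = 8 h/week × 24 weeks = 192 h
server: 0.25 kW × 192 h = 48 kWh
Total energy = 237.4 kWh
Cost = 237.4 × ₹4.2 = ₹997.08

₹997.08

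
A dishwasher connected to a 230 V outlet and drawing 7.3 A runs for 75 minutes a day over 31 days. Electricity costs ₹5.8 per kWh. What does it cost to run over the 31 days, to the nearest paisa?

₹377.36

Power = 7.3 A × 230 V = 1679 W = 1.679 kW
Runtime = 75 min × 31 = 2325 min = 38.75 h
Energy = 1.679 kW × 38.75 h = 65.06125 kWh
Cost = 65.06125 kWh × ₹5.8/kWh = ₹377.36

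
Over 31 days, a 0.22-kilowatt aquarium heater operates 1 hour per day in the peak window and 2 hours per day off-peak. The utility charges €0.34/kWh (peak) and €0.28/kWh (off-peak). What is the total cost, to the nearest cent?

€6.14

Peak energy = 0.22 kW × 1 h × 31 = 6.82 kWh
Off-peak energy = 0.22 kW × 2 h × 31 = 13.64 kWh
Cost = 6.82 × €0.34 + 13.64 × €0.28 = €2.3188 + €3.8192 = €6.14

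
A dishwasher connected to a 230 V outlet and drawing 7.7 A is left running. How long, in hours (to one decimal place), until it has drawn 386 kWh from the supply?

Power = 7.7 A × 230 V = 1771 W = 1.771 kW
Hours = 386 kWh ÷ 1.771 kW = 218.0 h

218.0 h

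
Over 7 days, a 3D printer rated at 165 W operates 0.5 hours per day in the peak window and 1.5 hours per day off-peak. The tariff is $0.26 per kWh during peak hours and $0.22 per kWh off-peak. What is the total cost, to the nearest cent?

$0.53

Peak energy = 0.165 kW × 0.5 h × 7 = 0.5775 kWh
Off-peak energy = 0.165 kW × 1.5 h × 7 = 1.7325 kWh
Cost = 0.5775 × $0.26 + 1.7325 × $0.22 = $0.15015 + $0.38115 = $0.53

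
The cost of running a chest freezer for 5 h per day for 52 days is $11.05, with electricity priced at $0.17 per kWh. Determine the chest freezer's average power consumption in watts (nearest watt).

250 W

Energy = $11.05 ÷ $0.17/kWh = 65 kWh
Runtime = 5 h/day × 52 days = 260 h
Power = 65 kWh ÷ 260 h = 0.25 kW = 250 W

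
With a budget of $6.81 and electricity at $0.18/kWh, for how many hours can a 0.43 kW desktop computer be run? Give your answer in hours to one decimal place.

88.0 h

Energy available = $6.81 ÷ $0.18/kWh = 37.8333 kWh
Hours = 37.8333 kWh ÷ 0.43 kW = 88.0 h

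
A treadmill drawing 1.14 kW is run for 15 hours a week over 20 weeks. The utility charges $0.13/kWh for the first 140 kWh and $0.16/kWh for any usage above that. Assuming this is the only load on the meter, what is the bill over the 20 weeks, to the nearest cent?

Runtime = 15 h/week × 20 weeks = 300 h
Energy = 1.14 kW × 300 h = 342 kWh
Tier 1 (0–140 kWh): 140 × $0.13 = $18.2
Above 140 kWh: 202 × $0.16 = $32.32
Bill = $50.52

$50.52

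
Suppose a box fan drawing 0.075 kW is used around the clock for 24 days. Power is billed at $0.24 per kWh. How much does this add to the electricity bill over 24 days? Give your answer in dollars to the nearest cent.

Runtime = 24 h × 24 = 576 h
Energy = 0.075 kW × 576 h = 43.2 kWh
Cost = 43.2 kWh × $0.24/kWh = $10.37

$10.37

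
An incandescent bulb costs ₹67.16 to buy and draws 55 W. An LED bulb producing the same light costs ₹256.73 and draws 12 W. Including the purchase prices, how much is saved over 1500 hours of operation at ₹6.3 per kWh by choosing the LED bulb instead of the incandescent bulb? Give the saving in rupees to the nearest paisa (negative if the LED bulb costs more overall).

incandescent bulb: ₹67.16 + (55/1000) kW × 1500 h × ₹6.3 = ₹67.16 + ₹519.75 = ₹586.91
LED bulb: ₹256.73 + (12/1000) kW × 1500 h × ₹6.3 = ₹256.73 + ₹113.4 = ₹370.13
Saving = ₹586.91 − ₹370.13 = ₹216.78

₹216.78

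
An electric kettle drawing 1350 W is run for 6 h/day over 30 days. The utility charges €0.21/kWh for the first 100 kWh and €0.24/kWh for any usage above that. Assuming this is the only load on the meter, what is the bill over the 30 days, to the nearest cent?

Runtime = 6 h/day × 30 days = 180 h
Energy = 1.35 kW × 180 h = 243 kWh
Tier 1 (0–100 kWh): 100 × €0.21 = €21
Above 100 kWh: 143 × €0.24 = €34.32
Bill = €55.32

€55.32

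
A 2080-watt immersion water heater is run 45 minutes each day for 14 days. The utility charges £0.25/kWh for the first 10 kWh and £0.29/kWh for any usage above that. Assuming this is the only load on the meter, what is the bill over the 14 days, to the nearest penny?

£5.93

Runtime = 45 min × 14 = 630 min = 10.5 h
Energy = 2.08 kW × 10.5 h = 21.84 kWh
Tier 1 (0–10 kWh): 10 × £0.25 = £2.5
Above 10 kWh: 11.84 × £0.29 = £3.4336
Bill = £5.93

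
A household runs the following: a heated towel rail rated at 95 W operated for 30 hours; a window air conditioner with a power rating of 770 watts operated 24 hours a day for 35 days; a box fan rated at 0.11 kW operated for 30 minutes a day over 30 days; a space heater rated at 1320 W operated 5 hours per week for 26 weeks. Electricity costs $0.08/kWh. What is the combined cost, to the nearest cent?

heated towel rail: 0.095 kW × 30 h = 2.85 kWh
window air conditioner: Runtime = 24 h × 35 = 840 h
window air conditioner: 0.77 kW × 840 h = 646.8 kWh
box fan: Runtime = 30 min × 30 = 900 min = 15 h
box fan: 0.11 kW × 15 h = 1.65 kWh
space heater: Runtime = 5 h/week × 26 weeks = 130 h
space heater: 1.32 kW × 130 h = 171.6 kWh
Total energy = 822.9 kWh
Cost = 822.9 × $0.08 = $65.83

$65.83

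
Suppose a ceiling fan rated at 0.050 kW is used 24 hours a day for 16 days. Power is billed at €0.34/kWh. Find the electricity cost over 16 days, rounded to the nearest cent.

€6.53

Runtime = 24 h × 16 = 384 h
Energy = 0.05 kW × 384 h = 19.2 kWh
Cost = 19.2 kWh × €0.34/kWh = €6.53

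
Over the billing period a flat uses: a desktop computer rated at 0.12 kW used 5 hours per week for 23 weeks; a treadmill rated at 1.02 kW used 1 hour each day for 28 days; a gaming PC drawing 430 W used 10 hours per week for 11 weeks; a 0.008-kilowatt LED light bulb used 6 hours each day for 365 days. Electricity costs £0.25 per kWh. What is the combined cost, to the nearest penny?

£26.80

desktop computer: Runtime = 5 h/week × 23 weeks = 115 h
desktop computer: 0.12 kW × 115 h = 13.8 kWh
treadmill: Runtime = 1 h/day × 28 days = 28 h
treadmill: 1.02 kW × 28 h = 28.56 kWh
gaming PC: Runtime = 10 h/week × 11 weeks = 110 h
gaming PC: 0.43 kW × 110 h = 47.3 kWh
LED light bulb: Runtime = 6 h/day × 365 days = 2190 h
LED light bulb: 0.008 kW × 2190 h = 17.52 kWh
Total energy = 107.18 kWh
Cost = 107.18 × £0.25 = £26.80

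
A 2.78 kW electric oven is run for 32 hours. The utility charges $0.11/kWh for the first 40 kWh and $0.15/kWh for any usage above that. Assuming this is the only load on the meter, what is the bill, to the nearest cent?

Energy = 2.78 kW × 32 h = 88.96 kWh
Tier 1 (0–40 kWh): 40 × $0.11 = $4.4
Above 40 kWh: 48.96 × $0.15 = $7.344
Bill = $11.74

$11.74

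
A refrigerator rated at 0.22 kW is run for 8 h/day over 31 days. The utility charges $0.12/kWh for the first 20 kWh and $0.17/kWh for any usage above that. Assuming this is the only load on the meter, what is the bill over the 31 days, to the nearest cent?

Runtime = 8 h/day × 31 days = 248 h
Energy = 0.22 kW × 248 h = 54.56 kWh
Tier 1 (0–20 kWh): 20 × $0.12 = $2.4
Above 20 kWh: 34.56 × $0.17 = $5.8752
Bill = $8.28

$8.28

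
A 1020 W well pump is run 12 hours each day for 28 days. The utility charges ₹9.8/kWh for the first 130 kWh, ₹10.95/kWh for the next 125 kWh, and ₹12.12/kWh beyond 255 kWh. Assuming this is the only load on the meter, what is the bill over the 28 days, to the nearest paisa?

Runtime = 12 h/day × 28 days = 336 h
Energy = 1.02 kW × 336 h = 342.72 kWh
Tier 1 (0–130 kWh): 130 × ₹9.8 = ₹1274
Tier 2 (130–255 kWh): 125 × ₹10.95 = ₹1368.75
Above 255 kWh: 87.72 × ₹12.12 = ₹1063.1664
Bill = ₹3705.92

₹3705.92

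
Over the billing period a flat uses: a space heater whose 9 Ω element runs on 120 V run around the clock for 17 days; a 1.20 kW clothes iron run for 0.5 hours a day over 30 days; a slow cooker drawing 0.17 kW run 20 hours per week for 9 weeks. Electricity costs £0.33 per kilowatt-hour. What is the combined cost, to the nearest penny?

space heater: Power = V²/R = 120²/9 = 1600 W = 1.6 kW
space heater: Runtime = 24 h × 17 = 408 h
space heater: 1.6 kW × 408 h = 652.8 kWh
clothes iron: Runtime = 0.5 h/day × 30 days = 15 h
clothes iron: 1.2 kW × 15 h = 18 kWh
slow cooker: Runtime = 20 h/week × 9 weeks = 180 h
slow cooker: 0.17 kW × 180 h = 30.6 kWh
Total energy = 701.4 kWh
Cost = 701.4 × £0.33 = £231.46

£231.46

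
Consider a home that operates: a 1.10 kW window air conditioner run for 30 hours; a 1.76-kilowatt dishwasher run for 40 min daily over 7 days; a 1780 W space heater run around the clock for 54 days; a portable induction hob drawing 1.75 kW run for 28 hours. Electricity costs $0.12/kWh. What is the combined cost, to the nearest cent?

window air conditioner: 1.1 kW × 30 h = 33 kWh
dishwasher: Runtime = 40 min × 7 = 280 min = 4.666666… h
dishwasher: 1.76 kW × 4.666666… h = 8.213333… kWh
space heater: Runtime = 24 h × 54 = 1296 h
space heater: 1.78 kW × 1296 h = 2306.88 kWh
portable induction hob: 1.75 kW × 28 h = 49 kWh
Total energy = 2397.093333… kWh
Cost = 2397.093333… × $0.12 = $287.65

$287.65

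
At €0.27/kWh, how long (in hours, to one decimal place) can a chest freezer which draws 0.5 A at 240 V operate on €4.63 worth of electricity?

Power = 0.5 A × 240 V = 120 W = 0.12 kW
Energy available = €4.63 ÷ €0.27/kWh = 17.1481 kWh
Hours = 17.1481 kWh ÷ 0.12 kW = 142.9 h

142.9 h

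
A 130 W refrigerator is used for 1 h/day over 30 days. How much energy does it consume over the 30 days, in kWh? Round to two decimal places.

Runtime = 1 h/day × 30 days = 30 h
Energy = 0.13 kW × 30 h = 3.9 kWh

3.90 kWh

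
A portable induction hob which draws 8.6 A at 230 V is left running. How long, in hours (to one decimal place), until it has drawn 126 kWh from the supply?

63.7 h

Power = 8.6 A × 230 V = 1978 W = 1.978 kW
Hours = 126 kWh ÷ 1.978 kW = 63.7 h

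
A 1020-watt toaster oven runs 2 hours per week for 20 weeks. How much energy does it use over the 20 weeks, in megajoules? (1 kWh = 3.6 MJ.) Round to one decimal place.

Runtime = 2 h/week × 20 weeks = 40 h
Energy = 1.02 kW × 40 h = 40.8 kWh
= 40.8 × 3.6 MJ = 146.9 MJ

146.9 MJ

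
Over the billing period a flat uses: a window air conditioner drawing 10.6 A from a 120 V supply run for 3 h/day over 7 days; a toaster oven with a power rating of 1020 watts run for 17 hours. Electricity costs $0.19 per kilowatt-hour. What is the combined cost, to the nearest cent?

window air conditioner: Power = 10.6 A × 120 V = 1272 W = 1.272 kW
window air conditioner: Runtime = 3 h/day × 7 days = 21 h
window air conditioner: 1.272 kW × 21 h = 26.712 kWh
toaster oven: 1.02 kW × 17 h = 17.34 kWh
Total energy = 44.052 kWh
Cost = 44.052 × $0.19 = $8.37

$8.37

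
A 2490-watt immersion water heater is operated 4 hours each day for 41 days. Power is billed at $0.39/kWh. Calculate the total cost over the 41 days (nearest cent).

Runtime = 4 h/day × 41 days = 164 h
Energy = 2.49 kW × 164 h = 408.36 kWh
Cost = 408.36 kWh × $0.39/kWh = $159.26

$159.26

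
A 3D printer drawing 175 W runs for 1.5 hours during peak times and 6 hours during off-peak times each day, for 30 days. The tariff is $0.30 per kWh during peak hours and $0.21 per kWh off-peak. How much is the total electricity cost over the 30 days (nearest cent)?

Peak energy = 0.175 kW × 1.5 h × 30 = 7.875 kWh
Off-peak energy = 0.175 kW × 6 h × 30 = 31.5 kWh
Cost = 7.875 × $0.30 + 31.5 × $0.21 = $2.3625 + $6.615 = $8.98

$8.98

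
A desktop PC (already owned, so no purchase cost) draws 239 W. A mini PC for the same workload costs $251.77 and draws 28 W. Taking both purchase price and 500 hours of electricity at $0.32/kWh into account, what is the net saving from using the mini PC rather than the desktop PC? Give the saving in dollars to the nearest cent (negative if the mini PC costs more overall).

-$218.01

desktop PC: $0.00 + (239/1000) kW × 500 h × $0.32 = $0.00 + $38.24 = $38.24
mini PC: $251.77 + (28/1000) kW × 500 h × $0.32 = $251.77 + $4.48 = $256.25
Saving = $38.24 − $256.25 = −$218.01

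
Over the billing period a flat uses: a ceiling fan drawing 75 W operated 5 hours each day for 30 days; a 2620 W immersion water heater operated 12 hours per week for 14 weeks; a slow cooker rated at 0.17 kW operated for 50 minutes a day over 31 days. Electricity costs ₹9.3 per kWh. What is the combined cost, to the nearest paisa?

₹4238.96

ceiling fan: Runtime = 5 h/day × 30 days = 150 h
ceiling fan: 0.075 kW × 150 h = 11.25 kWh
immersion water heater: Runtime = 12 h/week × 14 weeks = 168 h
immersion water heater: 2.62 kW × 168 h = 440.16 kWh
slow cooker: Runtime = 50 min × 31 = 1550 min = 25.833333… h
slow cooker: 0.17 kW × 25.833333… h = 4.391666… kWh
Total energy = 455.801666… kWh
Cost = 455.801666… × ₹9.3 = ₹4238.96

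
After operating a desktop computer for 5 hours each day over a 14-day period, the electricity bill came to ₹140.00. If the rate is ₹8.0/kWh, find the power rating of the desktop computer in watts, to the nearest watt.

Energy = ₹140.00 ÷ ₹8.0/kWh = 17.5 kWh
Runtime = 5 h/day × 14 days = 70 h
Power = 17.5 kWh ÷ 70 h = 0.25 kW = 250 W

250 W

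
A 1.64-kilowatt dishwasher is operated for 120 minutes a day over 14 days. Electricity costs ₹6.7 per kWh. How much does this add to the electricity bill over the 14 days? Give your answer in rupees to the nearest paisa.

Runtime = 120 min × 14 = 1680 min = 28 h
Energy = 1.64 kW × 28 h = 45.92 kWh
Cost = 45.92 kWh × ₹6.7/kWh = ₹307.66

₹307.66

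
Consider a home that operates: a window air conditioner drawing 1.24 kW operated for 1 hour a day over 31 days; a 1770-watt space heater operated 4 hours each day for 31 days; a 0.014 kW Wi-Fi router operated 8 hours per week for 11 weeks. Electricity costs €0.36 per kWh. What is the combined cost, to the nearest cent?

window air conditioner: Runtime = 1 h/day × 31 days = 31 h
window air conditioner: 1.24 kW × 31 h = 38.44 kWh
space heater: Runtime = 4 h/day × 31 days = 124 h
space heater: 1.77 kW × 124 h = 219.48 kWh
Wi-Fi router: Runtime = 8 h/week × 11 weeks = 88 h
Wi-Fi router: 0.014 kW × 88 h = 1.232 kWh
Total energy = 259.152 kWh
Cost = 259.152 × €0.36 = €93.29

€93.29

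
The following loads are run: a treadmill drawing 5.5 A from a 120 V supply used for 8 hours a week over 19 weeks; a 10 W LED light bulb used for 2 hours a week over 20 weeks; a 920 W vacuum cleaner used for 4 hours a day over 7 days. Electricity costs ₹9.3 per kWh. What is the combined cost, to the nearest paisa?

treadmill: Power = 5.5 A × 120 V = 660 W = 0.66 kW
treadmill: Runtime = 8 h/week × 19 weeks = 152 h
treadmill: 0.66 kW × 152 h = 100.32 kWh
LED light bulb: Runtime = 2 h/week × 20 weeks = 40 h
LED light bulb: 0.01 kW × 40 h = 0.4 kWh
vacuum cleaner: Runtime = 4 h/day × 7 days = 28 h
vacuum cleaner: 0.92 kW × 28 h = 25.76 kWh
Total energy = 126.48 kWh
Cost = 126.48 × ₹9.3 = ₹1176.26

₹1176.26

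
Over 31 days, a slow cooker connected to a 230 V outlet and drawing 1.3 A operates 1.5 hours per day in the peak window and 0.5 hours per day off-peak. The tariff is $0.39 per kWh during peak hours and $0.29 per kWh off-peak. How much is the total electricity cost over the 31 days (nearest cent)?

$6.77

Power = 1.3 A × 230 V = 299 W = 0.299 kW
Peak energy = 0.299 kW × 1.5 h × 31 = 13.9035 kWh
Off-peak energy = 0.299 kW × 0.5 h × 31 = 4.6345 kWh
Cost = 13.9035 × $0.39 + 4.6345 × $0.29 = $5.422365 + $1.344005 = $6.77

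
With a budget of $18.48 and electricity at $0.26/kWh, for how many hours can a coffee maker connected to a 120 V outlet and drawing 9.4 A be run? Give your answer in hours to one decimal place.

63.0 h

Power = 9.4 A × 120 V = 1128 W = 1.128 kW
Energy available = $18.48 ÷ $0.26/kWh = 71.0769 kWh
Hours = 71.0769 kWh ÷ 1.128 kW = 63.0 h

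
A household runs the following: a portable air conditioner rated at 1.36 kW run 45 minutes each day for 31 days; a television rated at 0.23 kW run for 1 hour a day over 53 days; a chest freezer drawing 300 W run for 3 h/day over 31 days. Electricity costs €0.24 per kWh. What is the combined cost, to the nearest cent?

portable air conditioner: Runtime = 45 min × 31 = 1395 min = 23.25 h
portable air conditioner: 1.36 kW × 23.25 h = 31.62 kWh
television: Runtime = 1 h/day × 53 days = 53 h
television: 0.23 kW × 53 h = 12.19 kWh
chest freezer: Runtime = 3 h/day × 31 days = 93 h
chest freezer: 0.3 kW × 93 h = 27.9 kWh
Total energy = 71.71 kWh
Cost = 71.71 × €0.24 = €17.21

€17.21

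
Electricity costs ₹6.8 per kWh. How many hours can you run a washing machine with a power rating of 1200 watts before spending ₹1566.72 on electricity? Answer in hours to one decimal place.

Energy available = ₹1566.72 ÷ ₹6.8/kWh = 230.4 kWh
Hours = 230.4 kWh ÷ 1.2 kW = 192.0 h

192.0 h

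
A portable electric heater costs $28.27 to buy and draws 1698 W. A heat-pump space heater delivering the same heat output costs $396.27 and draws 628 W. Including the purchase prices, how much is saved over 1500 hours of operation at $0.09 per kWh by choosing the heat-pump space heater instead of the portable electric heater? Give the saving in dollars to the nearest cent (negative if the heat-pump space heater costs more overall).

-$223.55

portable electric heater: $28.27 + (1698/1000) kW × 1500 h × $0.09 = $28.27 + $229.23 = $257.5
heat-pump space heater: $396.27 + (628/1000) kW × 1500 h × $0.09 = $396.27 + $84.78 = $481.05
Saving = $257.5 − $481.05 = −$223.55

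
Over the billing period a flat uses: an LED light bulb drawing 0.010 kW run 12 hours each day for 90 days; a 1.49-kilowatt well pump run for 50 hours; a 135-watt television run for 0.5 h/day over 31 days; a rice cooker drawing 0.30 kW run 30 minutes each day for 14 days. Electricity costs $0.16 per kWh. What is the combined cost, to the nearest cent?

LED light bulb: Runtime = 12 h/day × 90 days = 1080 h
LED light bulb: 0.01 kW × 1080 h = 10.8 kWh
well pump: 1.49 kW × 50 h = 74.5 kWh
television: Runtime = 0.5 h/day × 31 days = 15.5 h
television: 0.135 kW × 15.5 h = 2.0925 kWh
rice cooker: Runtime = 30 min × 14 = 420 min = 7 h
rice cooker: 0.3 kW × 7 h = 2.1 kWh
Total energy = 89.4925 kWh
Cost = 89.4925 × $0.16 = $14.32

$14.32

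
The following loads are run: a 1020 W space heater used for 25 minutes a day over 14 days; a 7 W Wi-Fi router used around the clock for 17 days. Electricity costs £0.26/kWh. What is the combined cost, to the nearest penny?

space heater: Runtime = 25 min × 14 = 350 min = 5.833333… h
space heater: 1.02 kW × 5.833333… h = 5.95 kWh
Wi-Fi router: Runtime = 24 h × 17 = 408 h
Wi-Fi router: 0.007 kW × 408 h = 2.856 kWh
Total energy = 8.806 kWh
Cost = 8.806 × £0.26 = £2.29

£2.29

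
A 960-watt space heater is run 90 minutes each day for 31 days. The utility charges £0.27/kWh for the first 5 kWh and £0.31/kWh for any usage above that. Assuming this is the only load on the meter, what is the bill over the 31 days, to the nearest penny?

£13.64

Runtime = 90 min × 31 = 2790 min = 46.5 h
Energy = 0.96 kW × 46.5 h = 44.64 kWh
Tier 1 (0–5 kWh): 5 × £0.27 = £1.35
Above 5 kWh: 39.64 × £0.31 = £12.2884
Bill = £13.64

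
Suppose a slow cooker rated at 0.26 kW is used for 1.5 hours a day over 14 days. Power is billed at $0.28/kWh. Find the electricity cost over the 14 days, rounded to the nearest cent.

Runtime = 1.5 h/day × 14 days = 21 h
Energy = 0.26 kW × 21 h = 5.46 kWh
Cost = 5.46 kWh × $0.28/kWh = $1.53

$1.53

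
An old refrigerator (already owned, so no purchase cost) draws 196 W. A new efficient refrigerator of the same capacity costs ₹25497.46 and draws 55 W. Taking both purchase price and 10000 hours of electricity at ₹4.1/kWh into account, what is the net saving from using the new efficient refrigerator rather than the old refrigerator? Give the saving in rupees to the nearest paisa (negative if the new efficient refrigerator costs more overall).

-₹19716.46

old refrigerator: ₹0.00 + (196/1000) kW × 10000 h × ₹4.1 = ₹0.00 + ₹8036 = ₹8036
new efficient refrigerator: ₹25497.46 + (55/1000) kW × 10000 h × ₹4.1 = ₹25497.46 + ₹2255 = ₹27752.46
Saving = ₹8036 − ₹27752.46 = −₹19716.46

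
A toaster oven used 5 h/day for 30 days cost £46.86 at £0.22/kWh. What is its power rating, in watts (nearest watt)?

1420 W

Energy = £46.86 ÷ £0.22/kWh = 213 kWh
Runtime = 5 h/day × 30 days = 150 h
Power = 213 kWh ÷ 150 h = 1.42 kW = 1420 W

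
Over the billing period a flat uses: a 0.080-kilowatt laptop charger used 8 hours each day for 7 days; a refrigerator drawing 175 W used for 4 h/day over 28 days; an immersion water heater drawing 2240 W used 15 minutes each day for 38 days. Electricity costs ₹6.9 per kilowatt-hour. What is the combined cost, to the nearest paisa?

laptop charger: Runtime = 8 h/day × 7 days = 56 h
laptop charger: 0.08 kW × 56 h = 4.48 kWh
refrigerator: Runtime = 4 h/day × 28 days = 112 h
refrigerator: 0.175 kW × 112 h = 19.6 kWh
immersion water heater: Runtime = 15 min × 38 = 570 min = 9.5 h
immersion water heater: 2.24 kW × 9.5 h = 21.28 kWh
Total energy = 45.36 kWh
Cost = 45.36 × ₹6.9 = ₹312.98

₹312.98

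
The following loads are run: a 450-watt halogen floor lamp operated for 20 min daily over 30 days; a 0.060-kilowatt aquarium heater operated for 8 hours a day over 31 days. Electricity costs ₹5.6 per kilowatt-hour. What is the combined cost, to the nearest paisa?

halogen floor lamp: Runtime = 20 min × 30 = 600 min = 10 h
halogen floor lamp: 0.45 kW × 10 h = 4.5 kWh
aquarium heater: Runtime = 8 h/day × 31 days = 248 h
aquarium heater: 0.06 kW × 248 h = 14.88 kWh
Total energy = 19.38 kWh
Cost = 19.38 × ₹5.6 = ₹108.53

₹108.53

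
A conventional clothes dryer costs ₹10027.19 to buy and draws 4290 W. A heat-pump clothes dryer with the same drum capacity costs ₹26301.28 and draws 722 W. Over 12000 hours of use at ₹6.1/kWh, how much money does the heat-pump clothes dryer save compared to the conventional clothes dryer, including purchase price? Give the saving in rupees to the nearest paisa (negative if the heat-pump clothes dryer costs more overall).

₹244903.51

conventional clothes dryer: ₹10027.19 + (4290/1000) kW × 12000 h × ₹6.1 = ₹10027.19 + ₹314028 = ₹324055.19
heat-pump clothes dryer: ₹26301.28 + (722/1000) kW × 12000 h × ₹6.1 = ₹26301.28 + ₹52850.4 = ₹79151.68
Saving = ₹324055.19 − ₹79151.68 = ₹244903.51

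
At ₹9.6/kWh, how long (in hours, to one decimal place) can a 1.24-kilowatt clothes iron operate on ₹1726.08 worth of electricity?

145.0 h

Energy available = ₹1726.08 ÷ ₹9.6/kWh = 179.8 kWh
Hours = 179.8 kWh ÷ 1.24 kW = 145.0 h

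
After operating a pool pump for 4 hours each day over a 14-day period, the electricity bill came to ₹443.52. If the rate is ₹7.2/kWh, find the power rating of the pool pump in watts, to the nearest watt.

1100 W

Energy = ₹443.52 ÷ ₹7.2/kWh = 61.6 kWh
Runtime = 4 h/day × 14 days = 56 h
Power = 61.6 kWh ÷ 56 h = 1.1 kW = 1100 W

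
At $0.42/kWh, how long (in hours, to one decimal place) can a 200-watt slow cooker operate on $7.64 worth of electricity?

91.0 h

Energy available = $7.64 ÷ $0.42/kWh = 18.1905 kWh
Hours = 18.1905 kWh ÷ 0.2 kW = 91.0 h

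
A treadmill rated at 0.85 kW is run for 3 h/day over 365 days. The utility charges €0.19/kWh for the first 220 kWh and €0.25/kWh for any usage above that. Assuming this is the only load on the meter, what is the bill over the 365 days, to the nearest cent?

Runtime = 3 h/day × 365 days = 1095 h
Energy = 0.85 kW × 1095 h = 930.75 kWh
Tier 1 (0–220 kWh): 220 × €0.19 = €41.8
Above 220 kWh: 710.75 × €0.25 = €177.6875
Bill = €219.49

€219.49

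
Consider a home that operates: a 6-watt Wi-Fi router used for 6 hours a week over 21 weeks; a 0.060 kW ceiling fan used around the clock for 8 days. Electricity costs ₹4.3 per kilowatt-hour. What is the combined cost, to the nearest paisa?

₹52.79

Wi-Fi router: Runtime = 6 h/week × 21 weeks = 126 h
Wi-Fi router: 0.006 kW × 126 h = 0.756 kWh
ceiling fan: Runtime = 24 h × 8 = 192 h
ceiling fan: 0.06 kW × 192 h = 11.52 kWh
Total energy = 12.276 kWh
Cost = 12.276 × ₹4.3 = ₹52.79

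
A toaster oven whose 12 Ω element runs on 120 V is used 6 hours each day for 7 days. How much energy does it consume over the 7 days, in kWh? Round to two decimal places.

50.40 kWh

Power = V²/R = 120²/12 = 1200 W = 1.2 kW
Runtime = 6 h/day × 7 days = 42 h
Energy = 1.2 kW × 42 h = 50.4 kWh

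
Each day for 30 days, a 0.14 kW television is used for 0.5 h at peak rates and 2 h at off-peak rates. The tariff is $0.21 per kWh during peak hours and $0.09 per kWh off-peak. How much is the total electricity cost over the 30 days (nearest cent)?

Peak energy = 0.14 kW × 0.5 h × 30 = 2.1 kWh
Off-peak energy = 0.14 kW × 2 h × 30 = 8.4 kWh
Cost = 2.1 × $0.21 + 8.4 × $0.09 = $0.441 + $0.756 = $1.20

$1.20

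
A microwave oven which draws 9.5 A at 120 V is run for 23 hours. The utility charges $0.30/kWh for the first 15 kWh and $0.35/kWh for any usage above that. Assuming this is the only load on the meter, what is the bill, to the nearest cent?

Power = 9.5 A × 120 V = 1140 W = 1.14 kW
Energy = 1.14 kW × 23 h = 26.22 kWh
Tier 1 (0–15 kWh): 15 × $0.30 = $4.5
Above 15 kWh: 11.22 × $0.35 = $3.927
Bill = $8.43

$8.43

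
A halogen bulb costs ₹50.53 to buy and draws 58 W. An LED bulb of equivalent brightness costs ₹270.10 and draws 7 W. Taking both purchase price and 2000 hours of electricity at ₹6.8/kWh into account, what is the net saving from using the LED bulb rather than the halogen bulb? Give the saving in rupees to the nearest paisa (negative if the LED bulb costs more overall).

halogen bulb: ₹50.53 + (58/1000) kW × 2000 h × ₹6.8 = ₹50.53 + ₹788.8 = ₹839.33
LED bulb: ₹270.10 + (7/1000) kW × 2000 h × ₹6.8 = ₹270.10 + ₹95.2 = ₹365.3
Saving = ₹839.33 − ₹365.3 = ₹474.03

₹474.03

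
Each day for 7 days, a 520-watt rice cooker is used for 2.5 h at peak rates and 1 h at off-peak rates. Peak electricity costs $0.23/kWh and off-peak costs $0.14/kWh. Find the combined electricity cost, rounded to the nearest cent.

Peak energy = 0.52 kW × 2.5 h × 7 = 9.1 kWh
Off-peak energy = 0.52 kW × 1 h × 7 = 3.64 kWh
Cost = 9.1 × $0.23 + 3.64 × $0.14 = $2.093 + $0.5096 = $2.60

$2.60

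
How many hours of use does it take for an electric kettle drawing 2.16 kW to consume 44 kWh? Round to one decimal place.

20.4 h

Hours = 44 kWh ÷ 2.16 kW = 20.4 h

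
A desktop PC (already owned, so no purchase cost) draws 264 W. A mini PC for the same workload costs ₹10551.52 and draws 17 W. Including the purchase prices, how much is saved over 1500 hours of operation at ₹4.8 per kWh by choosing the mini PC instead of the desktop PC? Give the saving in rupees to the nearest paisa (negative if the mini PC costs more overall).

-₹8773.12

desktop PC: ₹0.00 + (264/1000) kW × 1500 h × ₹4.8 = ₹0.00 + ₹1900.8 = ₹1900.8
mini PC: ₹10551.52 + (17/1000) kW × 1500 h × ₹4.8 = ₹10551.52 + ₹122.4 = ₹10673.92
Saving = ₹1900.8 − ₹10673.92 = −₹8773.12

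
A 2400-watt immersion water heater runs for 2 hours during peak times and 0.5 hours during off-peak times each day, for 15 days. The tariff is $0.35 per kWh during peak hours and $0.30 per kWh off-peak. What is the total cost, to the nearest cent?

$30.60

Peak energy = 2.4 kW × 2 h × 15 = 72 kWh
Off-peak energy = 2.4 kW × 0.5 h × 15 = 18 kWh
Cost = 72 × $0.35 + 18 × $0.30 = $25.2 + $5.4 = $30.60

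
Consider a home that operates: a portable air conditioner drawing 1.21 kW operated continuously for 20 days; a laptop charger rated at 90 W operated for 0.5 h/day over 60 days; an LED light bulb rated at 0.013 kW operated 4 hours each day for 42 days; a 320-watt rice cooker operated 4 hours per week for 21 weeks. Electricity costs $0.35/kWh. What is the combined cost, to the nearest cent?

portable air conditioner: Runtime = 24 h × 20 = 480 h
portable air conditioner: 1.21 kW × 480 h = 580.8 kWh
laptop charger: Runtime = 0.5 h/day × 60 days = 30 h
laptop charger: 0.09 kW × 30 h = 2.7 kWh
LED light bulb: Runtime = 4 h/day × 42 days = 168 h
LED light bulb: 0.013 kW × 168 h = 2.184 kWh
rice cooker: Runtime = 4 h/week × 21 weeks = 84 h
rice cooker: 0.32 kW × 84 h = 26.88 kWh
Total energy = 612.564 kWh
Cost = 612.564 × $0.35 = $214.40

$214.40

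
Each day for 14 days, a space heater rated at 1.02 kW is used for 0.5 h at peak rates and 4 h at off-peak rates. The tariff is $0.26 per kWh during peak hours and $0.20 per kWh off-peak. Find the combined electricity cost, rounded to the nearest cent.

Peak energy = 1.02 kW × 0.5 h × 14 = 7.14 kWh
Off-peak energy = 1.02 kW × 4 h × 14 = 57.12 kWh
Cost = 7.14 × $0.26 + 57.12 × $0.20 = $1.8564 + $11.424 = $13.28

$13.28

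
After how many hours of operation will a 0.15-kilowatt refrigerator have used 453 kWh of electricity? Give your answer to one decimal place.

3020.0 h

Hours = 453 kWh ÷ 0.15 kW = 3020.0 h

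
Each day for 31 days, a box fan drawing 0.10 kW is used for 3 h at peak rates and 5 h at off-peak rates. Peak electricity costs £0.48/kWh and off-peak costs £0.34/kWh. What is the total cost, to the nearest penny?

£9.73

Peak energy = 0.1 kW × 3 h × 31 = 9.3 kWh
Off-peak energy = 0.1 kW × 5 h × 31 = 15.5 kWh
Cost = 9.3 × £0.48 + 15.5 × £0.34 = £4.464 + £5.27 = £9.73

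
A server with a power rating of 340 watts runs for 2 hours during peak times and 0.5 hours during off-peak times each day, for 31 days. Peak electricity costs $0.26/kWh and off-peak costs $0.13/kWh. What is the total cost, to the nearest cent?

Peak energy = 0.34 kW × 2 h × 31 = 21.08 kWh
Off-peak energy = 0.34 kW × 0.5 h × 31 = 5.27 kWh
Cost = 21.08 × $0.26 + 5.27 × $0.13 = $5.4808 + $0.6851 = $6.17

$6.17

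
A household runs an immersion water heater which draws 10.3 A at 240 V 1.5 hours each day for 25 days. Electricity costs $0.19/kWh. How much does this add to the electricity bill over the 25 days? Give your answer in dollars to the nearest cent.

$17.61

Power = 10.3 A × 240 V = 2472 W = 2.472 kW
Runtime = 1.5 h/day × 25 days = 37.5 h
Energy = 2.472 kW × 37.5 h = 92.7 kWh
Cost = 92.7 kWh × $0.19/kWh = $17.61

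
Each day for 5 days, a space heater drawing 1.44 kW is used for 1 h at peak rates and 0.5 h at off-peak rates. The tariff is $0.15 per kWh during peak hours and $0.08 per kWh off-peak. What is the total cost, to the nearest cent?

Peak energy = 1.44 kW × 1 h × 5 = 7.2 kWh
Off-peak energy = 1.44 kW × 0.5 h × 5 = 3.6 kWh
Cost = 7.2 × $0.15 + 3.6 × $0.08 = $1.08 + $0.288 = $1.37

$1.37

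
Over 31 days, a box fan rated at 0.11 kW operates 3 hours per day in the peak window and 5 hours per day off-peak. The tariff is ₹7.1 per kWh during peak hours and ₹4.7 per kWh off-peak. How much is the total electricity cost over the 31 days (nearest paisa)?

₹152.77

Peak energy = 0.11 kW × 3 h × 31 = 10.23 kWh
Off-peak energy = 0.11 kW × 5 h × 31 = 17.05 kWh
Cost = 10.23 × ₹7.1 + 17.05 × ₹4.7 = ₹72.633 + ₹80.135 = ₹152.77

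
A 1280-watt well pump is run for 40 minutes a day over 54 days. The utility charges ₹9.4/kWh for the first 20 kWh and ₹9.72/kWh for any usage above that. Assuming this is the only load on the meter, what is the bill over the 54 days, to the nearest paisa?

Runtime = 40 min × 54 = 2160 min = 36 h
Energy = 1.28 kW × 36 h = 46.08 kWh
Tier 1 (0–20 kWh): 20 × ₹9.4 = ₹188
Above 20 kWh: 26.08 × ₹9.72 = ₹253.4976
Bill = ₹441.50

₹441.50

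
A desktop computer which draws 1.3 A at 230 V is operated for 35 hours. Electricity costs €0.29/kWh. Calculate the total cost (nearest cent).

Power = 1.3 A × 230 V = 299 W = 0.299 kW
Energy = 0.299 kW × 35 h = 10.465 kWh
Cost = 10.465 kWh × €0.29/kWh = €3.03

€3.03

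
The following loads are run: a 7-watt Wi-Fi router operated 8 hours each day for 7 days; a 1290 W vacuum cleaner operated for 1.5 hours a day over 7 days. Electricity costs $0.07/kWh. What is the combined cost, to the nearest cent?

Wi-Fi router: Runtime = 8 h/day × 7 days = 56 h
Wi-Fi router: 0.007 kW × 56 h = 0.392 kWh
vacuum cleaner: Runtime = 1.5 h/day × 7 days = 10.5 h
vacuum cleaner: 1.29 kW × 10.5 h = 13.545 kWh
Total energy = 13.937 kWh
Cost = 13.937 × $0.07 = $0.98

$0.98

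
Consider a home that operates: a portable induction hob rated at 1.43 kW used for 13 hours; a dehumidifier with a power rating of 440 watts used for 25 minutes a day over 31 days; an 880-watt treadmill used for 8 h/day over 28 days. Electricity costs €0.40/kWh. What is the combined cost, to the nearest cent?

€88.56

portable induction hob: 1.43 kW × 13 h = 18.59 kWh
dehumidifier: Runtime = 25 min × 31 = 775 min = 12.916666… h
dehumidifier: 0.44 kW × 12.916666… h = 5.683333… kWh
treadmill: Runtime = 8 h/day × 28 days = 224 h
treadmill: 0.88 kW × 224 h = 197.12 kWh
Total energy = 221.393333… kWh
Cost = 221.393333… × €0.40 = €88.56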